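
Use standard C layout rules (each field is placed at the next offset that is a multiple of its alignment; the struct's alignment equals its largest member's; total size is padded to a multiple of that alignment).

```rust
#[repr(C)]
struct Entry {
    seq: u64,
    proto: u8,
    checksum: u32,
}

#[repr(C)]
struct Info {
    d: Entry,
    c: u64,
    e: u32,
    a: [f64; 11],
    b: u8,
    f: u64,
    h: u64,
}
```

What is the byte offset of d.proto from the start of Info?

Entry: 0..8  seq  (8B, 8-aligned); 8..9  proto  (1B, 1-aligned); 9..12  -- padding (3B); 12..16  checksum  (4B, 4-aligned); sizeof = 16, alignof = 8
0..16  d  (16B, 8-aligned)
within Entry: proto at 8
0 + 8 = 8

8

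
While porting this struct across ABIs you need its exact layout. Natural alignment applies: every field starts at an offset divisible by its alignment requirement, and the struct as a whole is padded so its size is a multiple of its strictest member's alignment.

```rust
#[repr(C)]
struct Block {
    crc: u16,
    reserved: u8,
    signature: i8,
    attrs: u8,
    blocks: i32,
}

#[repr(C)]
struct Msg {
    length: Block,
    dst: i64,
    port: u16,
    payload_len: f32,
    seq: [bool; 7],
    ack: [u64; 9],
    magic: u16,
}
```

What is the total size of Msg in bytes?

120 bytes

Block: @0: crc [2B, align 2] → 2; @2: reserved [1B, align 1] → 3; @3: signature [1B, align 1] → 4; @4: attrs [1B, align 1] → 5; +3 pad (align 4); @8: blocks [4B, align 4] → 12; size 12, align 4
@0: length [12B, align 4] → 12
+4 pad (align 8)
@16: dst [8B, align 8] → 24
@24: port [2B, align 2] → 26
+2 pad (align 4)
@28: payload_len [4B, align 4] → 32
@32: seq [7B, align 1] → 39
+1 pad (align 8)
@40: ack [72B, align 8] → 112
@112: magic [2B, align 2] → 114
+6 tail pad (align 8)
size 120, align 8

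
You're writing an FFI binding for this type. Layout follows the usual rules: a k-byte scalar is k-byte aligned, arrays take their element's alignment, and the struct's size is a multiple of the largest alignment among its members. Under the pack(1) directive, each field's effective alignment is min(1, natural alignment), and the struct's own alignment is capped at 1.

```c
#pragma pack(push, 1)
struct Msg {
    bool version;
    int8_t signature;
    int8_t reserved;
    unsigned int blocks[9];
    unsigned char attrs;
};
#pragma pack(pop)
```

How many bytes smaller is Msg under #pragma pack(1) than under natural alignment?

natural layout:
  0..1  version  (1B, 1-aligned)
  1..2  signature  (1B, 1-aligned)
  2..3  reserved  (1B, 1-aligned)
  3..4  -- padding (1B)
  4..40  blocks  (36B, 4-aligned)
  40..41  attrs  (1B, 1-aligned)
  41..44  -- tail padding (3B)
  sizeof = 44, alignof = 4
packed(1) layout:
  0..1  version  (1B, 1-aligned)
  1..2  signature  (1B, 1-aligned)
  2..3  reserved  (1B, 1-aligned)
  3..39  blocks  (36B, 1-aligned)
  39..40  attrs  (1B, 1-aligned)
  sizeof = 40, alignof = 1
44 − 40 = 4

4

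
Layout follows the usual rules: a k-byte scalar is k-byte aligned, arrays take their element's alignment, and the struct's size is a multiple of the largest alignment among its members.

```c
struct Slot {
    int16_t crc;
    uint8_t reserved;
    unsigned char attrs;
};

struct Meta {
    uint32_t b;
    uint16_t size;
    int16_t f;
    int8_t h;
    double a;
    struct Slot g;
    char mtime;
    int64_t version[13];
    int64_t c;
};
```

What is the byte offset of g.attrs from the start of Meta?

Slot: 0..2  crc  (2B, 2-aligned); 2..3  reserved  (1B, 1-aligned); 3..4  attrs  (1B, 1-aligned); sizeof = 4, alignof = 2
0..4  b  (4B, 4-aligned)
4..6  size  (2B, 2-aligned)
6..8  f  (2B, 2-aligned)
8..9  h  (1B, 1-aligned)
9..16  -- padding (7B)
16..24  a  (8B, 8-aligned)
24..28  g  (4B, 2-aligned)
within Slot: attrs at 3
24 + 3 = 27

27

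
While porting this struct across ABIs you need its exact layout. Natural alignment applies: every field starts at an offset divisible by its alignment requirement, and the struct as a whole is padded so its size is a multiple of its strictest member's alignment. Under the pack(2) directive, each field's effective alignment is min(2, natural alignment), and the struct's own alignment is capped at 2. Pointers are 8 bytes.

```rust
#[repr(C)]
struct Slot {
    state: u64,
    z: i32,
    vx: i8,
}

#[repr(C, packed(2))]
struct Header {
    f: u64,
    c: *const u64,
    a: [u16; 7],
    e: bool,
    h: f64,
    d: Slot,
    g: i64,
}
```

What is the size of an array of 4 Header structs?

256

Slot: @0: state [8B, align 8] → 8; @8: z [4B, align 4] → 12; @12: vx [1B, align 1] → 13; +3 tail pad (align 8); size 16, align 8
@0: f [8B, align 2] → 8
@8: c [8B, align 2] → 16
@16: a [14B, align 2] → 30
@30: e [1B, align 1] → 31
+1 pad (align 2)
@32: h [8B, align 2] → 40
@40: d [16B, align 2] → 56
@56: g [8B, align 2] → 64
size 64, align 2
array of 4: 4 × 64 = 256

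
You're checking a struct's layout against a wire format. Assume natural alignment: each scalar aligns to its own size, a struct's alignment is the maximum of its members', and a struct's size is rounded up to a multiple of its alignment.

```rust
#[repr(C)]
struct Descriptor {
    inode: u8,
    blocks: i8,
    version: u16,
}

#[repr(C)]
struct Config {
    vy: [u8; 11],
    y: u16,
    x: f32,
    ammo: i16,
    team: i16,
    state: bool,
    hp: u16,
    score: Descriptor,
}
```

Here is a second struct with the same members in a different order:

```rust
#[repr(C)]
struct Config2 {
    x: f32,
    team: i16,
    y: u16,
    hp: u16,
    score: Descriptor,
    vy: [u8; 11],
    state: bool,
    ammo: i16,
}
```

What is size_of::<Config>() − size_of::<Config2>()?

Descriptor: 0..1  inode  (1B, 1-aligned); 1..2  blocks  (1B, 1-aligned); 2..4  version  (2B, 2-aligned); sizeof = 4, alignof = 2
0..11  vy  (11B, 1-aligned)
11..12  -- padding (1B)
12..14  y  (2B, 2-aligned)
14..16  -- padding (2B)
16..20  x  (4B, 4-aligned)
20..22  ammo  (2B, 2-aligned)
22..24  team  (2B, 2-aligned)
24..25  state  (1B, 1-aligned)
25..26  -- padding (1B)
26..28  hp  (2B, 2-aligned)
28..32  score  (4B, 2-aligned)
sizeof = 32, alignof = 4
— Config2 —
0..4  x  (4B, 4-aligned)
4..6  team  (2B, 2-aligned)
6..8  y  (2B, 2-aligned)
8..10  hp  (2B, 2-aligned)
10..14  score  (4B, 2-aligned)
14..25  vy  (11B, 1-aligned)
25..26  state  (1B, 1-aligned)
26..28  ammo  (2B, 2-aligned)
sizeof = 28, alignof = 4
32 − 28 = 4

4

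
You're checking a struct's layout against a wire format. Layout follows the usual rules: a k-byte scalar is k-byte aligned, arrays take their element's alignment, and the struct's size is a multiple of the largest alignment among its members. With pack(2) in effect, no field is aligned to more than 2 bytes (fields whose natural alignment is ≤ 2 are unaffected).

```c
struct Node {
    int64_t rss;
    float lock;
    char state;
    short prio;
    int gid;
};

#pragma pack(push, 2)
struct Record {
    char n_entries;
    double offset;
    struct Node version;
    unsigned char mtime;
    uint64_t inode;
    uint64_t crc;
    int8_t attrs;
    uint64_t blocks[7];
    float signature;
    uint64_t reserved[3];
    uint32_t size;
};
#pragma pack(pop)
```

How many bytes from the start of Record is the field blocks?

54

Node: 0..8  rss  (8B, 8-aligned); 8..12  lock  (4B, 4-aligned); 12..13  state  (1B, 1-aligned); 13..14  -- padding (1B); 14..16  prio  (2B, 2-aligned); 16..20  gid  (4B, 4-aligned); 20..24  -- tail padding (4B); sizeof = 24, alignof = 8
0..1  n_entries  (1B, 1-aligned)
1..2  -- padding (1B)
2..10  offset  (8B, 2-aligned)
10..34  version  (24B, 2-aligned)
34..35  mtime  (1B, 1-aligned)
35..36  -- padding (1B)
36..44  inode  (8B, 2-aligned)
44..52  crc  (8B, 2-aligned)
52..53  attrs  (1B, 1-aligned)
53..54  -- padding (1B)
54..110  blocks  (56B, 2-aligned)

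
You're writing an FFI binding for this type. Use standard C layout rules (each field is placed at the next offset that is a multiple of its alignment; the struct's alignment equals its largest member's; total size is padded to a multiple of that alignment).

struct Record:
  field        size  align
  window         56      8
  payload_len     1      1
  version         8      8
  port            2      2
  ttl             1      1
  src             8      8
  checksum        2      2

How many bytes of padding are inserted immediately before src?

window at 0 (size 56, align 8) → ends 56
payload_len at 56 (size 1, align 1) → ends 57
pad 7 to align 8 for version
version at 64 (size 8, align 8) → ends 72
port at 72 (size 2, align 2) → ends 74
ttl at 74 (size 1, align 1) → ends 75
pad 5 to align 8 for src
src at 80 (size 8, align 8) → ends 88

5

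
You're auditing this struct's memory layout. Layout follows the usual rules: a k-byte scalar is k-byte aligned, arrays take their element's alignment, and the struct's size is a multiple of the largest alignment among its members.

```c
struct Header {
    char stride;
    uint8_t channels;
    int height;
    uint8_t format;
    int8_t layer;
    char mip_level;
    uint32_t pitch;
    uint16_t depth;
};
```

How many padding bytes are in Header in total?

5

stride at 0 (size 1, align 1) → ends 1
channels at 1 (size 1, align 1) → ends 2
pad 2 to align 4 for height
height at 4 (size 4, align 4) → ends 8
format at 8 (size 1, align 1) → ends 9
layer at 9 (size 1, align 1) → ends 10
mip_level at 10 (size 1, align 1) → ends 11
pad 1 to align 4 for pitch
pitch at 12 (size 4, align 4) → ends 16
depth at 16 (size 2, align 2) → ends 18
tail pad 2 to reach multiple of 4
total 20 bytes, alignment 4
data bytes 15, size 20 → padding 5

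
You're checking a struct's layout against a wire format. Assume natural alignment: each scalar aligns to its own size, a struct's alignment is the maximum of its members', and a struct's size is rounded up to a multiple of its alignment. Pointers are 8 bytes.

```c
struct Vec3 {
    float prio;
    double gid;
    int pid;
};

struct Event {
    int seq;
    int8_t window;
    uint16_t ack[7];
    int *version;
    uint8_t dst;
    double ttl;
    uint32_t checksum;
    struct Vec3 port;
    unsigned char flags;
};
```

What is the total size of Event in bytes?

88

Vec3: 0..4  prio  (4B, 4-aligned); 4..8  -- padding (4B); 8..16  gid  (8B, 8-aligned); 16..20  pid  (4B, 4-aligned); 20..24  -- tail padding (4B); sizeof = 24, alignof = 8
0..4  seq  (4B, 4-aligned)
4..5  window  (1B, 1-aligned)
5..6  -- padding (1B)
6..20  ack  (14B, 2-aligned)
20..24  -- padding (4B)
24..32  version  (8B, 8-aligned)
32..33  dst  (1B, 1-aligned)
33..40  -- padding (7B)
40..48  ttl  (8B, 8-aligned)
48..52  checksum  (4B, 4-aligned)
52..56  -- padding (4B)
56..80  port  (24B, 8-aligned)
80..81  flags  (1B, 1-aligned)
81..88  -- tail padding (7B)
sizeof = 88, alignof = 8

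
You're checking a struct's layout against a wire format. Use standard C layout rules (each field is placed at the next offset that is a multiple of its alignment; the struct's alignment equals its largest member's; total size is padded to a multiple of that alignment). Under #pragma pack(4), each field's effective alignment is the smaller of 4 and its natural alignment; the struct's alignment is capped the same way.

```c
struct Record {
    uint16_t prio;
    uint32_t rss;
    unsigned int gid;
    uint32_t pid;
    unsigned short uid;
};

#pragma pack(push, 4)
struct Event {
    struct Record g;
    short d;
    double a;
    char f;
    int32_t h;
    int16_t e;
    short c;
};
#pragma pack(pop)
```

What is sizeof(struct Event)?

44 bytes

Record: prio at 0 (size 2, align 2) → ends 2; pad 2 to align 4 for rss; rss at 4 (size 4, align 4) → ends 8; gid at 8 (size 4, align 4) → ends 12; pid at 12 (size 4, align 4) → ends 16; uid at 16 (size 2, align 2) → ends 18; tail pad 2 to reach multiple of 4; total 20 bytes, alignment 4
g at 0 (size 20, align 4) → ends 20
d at 20 (size 2, align 2) → ends 22
pad 2 to align 4 for a
a at 24 (size 8, align 4) → ends 32
f at 32 (size 1, align 1) → ends 33
pad 3 to align 4 for h
h at 36 (size 4, align 4) → ends 40
e at 40 (size 2, align 2) → ends 42
c at 42 (size 2, align 2) → ends 44
total 44 bytes, alignment 4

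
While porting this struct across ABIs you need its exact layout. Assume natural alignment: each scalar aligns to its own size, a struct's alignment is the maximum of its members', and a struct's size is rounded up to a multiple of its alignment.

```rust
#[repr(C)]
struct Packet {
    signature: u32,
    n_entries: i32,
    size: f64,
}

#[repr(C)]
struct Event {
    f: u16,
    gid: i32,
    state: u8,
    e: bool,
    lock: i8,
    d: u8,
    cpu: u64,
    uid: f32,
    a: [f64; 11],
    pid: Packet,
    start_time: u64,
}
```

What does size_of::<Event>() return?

144

Packet: signature at 0 (size 4, align 4) → ends 4; n_entries at 4 (size 4, align 4) → ends 8; size at 8 (size 8, align 8) → ends 16; total 16 bytes, alignment 8
f at 0 (size 2, align 2) → ends 2
pad 2 to align 4 for gid
gid at 4 (size 4, align 4) → ends 8
state at 8 (size 1, align 1) → ends 9
e at 9 (size 1, align 1) → ends 10
lock at 10 (size 1, align 1) → ends 11
d at 11 (size 1, align 1) → ends 12
pad 4 to align 8 for cpu
cpu at 16 (size 8, align 8) → ends 24
uid at 24 (size 4, align 4) → ends 28
pad 4 to align 8 for a
a at 32 (size 88, align 8) → ends 120
pid at 120 (size 16, align 8) → ends 136
start_time at 136 (size 8, align 8) → ends 144
total 144 bytes, alignment 8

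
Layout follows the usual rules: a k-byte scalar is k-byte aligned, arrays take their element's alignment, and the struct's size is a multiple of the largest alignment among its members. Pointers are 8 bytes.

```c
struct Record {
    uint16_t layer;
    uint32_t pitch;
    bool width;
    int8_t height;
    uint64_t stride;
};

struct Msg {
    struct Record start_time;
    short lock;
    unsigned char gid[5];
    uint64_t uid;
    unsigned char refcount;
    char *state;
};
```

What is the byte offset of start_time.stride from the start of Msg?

Record: layer at 0 (size 2, align 2) → ends 2; pad 2 to align 4 for pitch; pitch at 4 (size 4, align 4) → ends 8; width at 8 (size 1, align 1) → ends 9; height at 9 (size 1, align 1) → ends 10; pad 6 to align 8 for stride; stride at 16 (size 8, align 8) → ends 24; total 24 bytes, alignment 8
start_time at 0 (size 24, align 8) → ends 24
within Record: stride at 16
0 + 16 = 16

16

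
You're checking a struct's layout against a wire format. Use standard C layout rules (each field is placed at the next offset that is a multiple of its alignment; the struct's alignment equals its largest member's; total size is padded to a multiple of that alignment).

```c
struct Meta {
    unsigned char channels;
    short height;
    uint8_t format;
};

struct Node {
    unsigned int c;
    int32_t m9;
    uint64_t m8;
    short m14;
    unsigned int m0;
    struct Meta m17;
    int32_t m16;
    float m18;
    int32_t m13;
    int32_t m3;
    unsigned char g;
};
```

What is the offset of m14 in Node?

Meta: channels at 0 (size 1, align 1) → ends 1; pad 1 to align 2 for height; height at 2 (size 2, align 2) → ends 4; format at 4 (size 1, align 1) → ends 5; tail pad 1 to reach multiple of 2; total 6 bytes, alignment 2
c at 0 (size 4, align 4) → ends 4
m9 at 4 (size 4, align 4) → ends 8
m8 at 8 (size 8, align 8) → ends 16
m14 at 16 (size 2, align 2) → ends 18

16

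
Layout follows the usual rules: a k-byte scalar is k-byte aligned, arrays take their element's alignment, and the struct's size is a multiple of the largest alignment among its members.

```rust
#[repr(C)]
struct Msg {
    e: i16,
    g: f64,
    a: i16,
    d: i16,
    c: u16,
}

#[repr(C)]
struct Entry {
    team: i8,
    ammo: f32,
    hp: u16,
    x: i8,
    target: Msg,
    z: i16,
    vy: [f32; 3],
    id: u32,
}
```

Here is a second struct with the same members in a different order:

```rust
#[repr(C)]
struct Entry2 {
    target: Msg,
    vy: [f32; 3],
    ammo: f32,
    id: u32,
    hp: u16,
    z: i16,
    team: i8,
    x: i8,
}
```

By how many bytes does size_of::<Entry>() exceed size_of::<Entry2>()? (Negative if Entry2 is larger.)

Msg: @0: e [2B, align 2] → 2; +6 pad (align 8); @8: g [8B, align 8] → 16; @16: a [2B, align 2] → 18; @18: d [2B, align 2] → 20; @20: c [2B, align 2] → 22; +2 tail pad (align 8); size 24, align 8
@0: team [1B, align 1] → 1
+3 pad (align 4)
@4: ammo [4B, align 4] → 8
@8: hp [2B, align 2] → 10
@10: x [1B, align 1] → 11
+5 pad (align 8)
@16: target [24B, align 8] → 40
@40: z [2B, align 2] → 42
+2 pad (align 4)
@44: vy [12B, align 4] → 56
@56: id [4B, align 4] → 60
+4 tail pad (align 8)
size 64, align 8
— Entry2 —
@0: target [24B, align 8] → 24
@24: vy [12B, align 4] → 36
@36: ammo [4B, align 4] → 40
@40: id [4B, align 4] → 44
@44: hp [2B, align 2] → 46
@46: z [2B, align 2] → 48
@48: team [1B, align 1] → 49
@49: x [1B, align 1] → 50
+6 tail pad (align 8)
size 56, align 8
64 − 56 = 8

8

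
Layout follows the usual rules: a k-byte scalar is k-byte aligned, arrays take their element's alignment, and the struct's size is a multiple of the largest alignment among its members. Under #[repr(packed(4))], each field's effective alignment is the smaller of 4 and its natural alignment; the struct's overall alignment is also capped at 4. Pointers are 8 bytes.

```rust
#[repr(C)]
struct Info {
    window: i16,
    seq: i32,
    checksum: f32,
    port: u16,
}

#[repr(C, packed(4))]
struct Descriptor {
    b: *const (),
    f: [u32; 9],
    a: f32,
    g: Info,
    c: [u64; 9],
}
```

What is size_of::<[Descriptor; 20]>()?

Info: window at 0 (size 2, align 2) → ends 2; pad 2 to align 4 for seq; seq at 4 (size 4, align 4) → ends 8; checksum at 8 (size 4, align 4) → ends 12; port at 12 (size 2, align 2) → ends 14; tail pad 2 to reach multiple of 4; total 16 bytes, alignment 4
b at 0 (size 8, align 4) → ends 8
f at 8 (size 36, align 4) → ends 44
a at 44 (size 4, align 4) → ends 48
g at 48 (size 16, align 4) → ends 64
c at 64 (size 72, align 4) → ends 136
total 136 bytes, alignment 4
array of 20: 20 × 136 = 2720

2720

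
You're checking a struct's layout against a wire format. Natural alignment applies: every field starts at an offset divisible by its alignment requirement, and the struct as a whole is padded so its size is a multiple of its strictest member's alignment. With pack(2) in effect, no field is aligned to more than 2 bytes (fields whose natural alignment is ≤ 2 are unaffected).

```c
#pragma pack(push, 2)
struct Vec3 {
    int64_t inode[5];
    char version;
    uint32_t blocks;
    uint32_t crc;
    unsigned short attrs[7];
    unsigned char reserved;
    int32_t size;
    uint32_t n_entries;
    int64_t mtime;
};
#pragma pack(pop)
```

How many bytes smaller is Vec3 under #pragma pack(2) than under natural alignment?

natural layout:
  @0: inode [40B, align 8] → 40
  @40: version [1B, align 1] → 41
  +3 pad (align 4)
  @44: blocks [4B, align 4] → 48
  @48: crc [4B, align 4] → 52
  @52: attrs [14B, align 2] → 66
  @66: reserved [1B, align 1] → 67
  +1 pad (align 4)
  @68: size [4B, align 4] → 72
  @72: n_entries [4B, align 4] → 76
  +4 pad (align 8)
  @80: mtime [8B, align 8] → 88
  size 88, align 8
packed(2) layout:
  @0: inode [40B, align 2] → 40
  @40: version [1B, align 1] → 41
  +1 pad (align 2)
  @42: blocks [4B, align 2] → 46
  @46: crc [4B, align 2] → 50
  @50: attrs [14B, align 2] → 64
  @64: reserved [1B, align 1] → 65
  +1 pad (align 2)
  @66: size [4B, align 2] → 70
  @70: n_entries [4B, align 2] → 74
  @74: mtime [8B, align 2] → 82
  size 82, align 2
88 − 82 = 6

6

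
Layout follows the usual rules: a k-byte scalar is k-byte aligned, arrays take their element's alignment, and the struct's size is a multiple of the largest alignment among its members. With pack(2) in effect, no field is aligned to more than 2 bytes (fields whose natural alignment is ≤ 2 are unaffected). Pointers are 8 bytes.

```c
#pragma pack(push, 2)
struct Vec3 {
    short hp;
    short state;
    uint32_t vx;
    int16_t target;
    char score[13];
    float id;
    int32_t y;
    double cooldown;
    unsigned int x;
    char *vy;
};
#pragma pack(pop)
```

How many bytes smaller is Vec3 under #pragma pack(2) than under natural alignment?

natural layout:
  0..2  hp  (2B, 2-aligned)
  2..4  state  (2B, 2-aligned)
  4..8  vx  (4B, 4-aligned)
  8..10  target  (2B, 2-aligned)
  10..23  score  (13B, 1-aligned)
  23..24  -- padding (1B)
  24..28  id  (4B, 4-aligned)
  28..32  y  (4B, 4-aligned)
  32..40  cooldown  (8B, 8-aligned)
  40..44  x  (4B, 4-aligned)
  44..48  -- padding (4B)
  48..56  vy  (8B, 8-aligned)
  sizeof = 56, alignof = 8
packed(2) layout:
  0..2  hp  (2B, 2-aligned)
  2..4  state  (2B, 2-aligned)
  4..8  vx  (4B, 2-aligned)
  8..10  target  (2B, 2-aligned)
  10..23  score  (13B, 1-aligned)
  23..24  -- padding (1B)
  24..28  id  (4B, 2-aligned)
  28..32  y  (4B, 2-aligned)
  32..40  cooldown  (8B, 2-aligned)
  40..44  x  (4B, 2-aligned)
  44..52  vy  (8B, 2-aligned)
  sizeof = 52, alignof = 2
56 − 52 = 4

4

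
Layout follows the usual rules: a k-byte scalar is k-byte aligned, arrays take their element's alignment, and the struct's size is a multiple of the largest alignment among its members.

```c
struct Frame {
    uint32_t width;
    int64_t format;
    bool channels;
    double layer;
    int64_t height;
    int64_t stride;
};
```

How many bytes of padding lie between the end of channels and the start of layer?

0..4  width  (4B, 4-aligned)
4..8  -- padding (4B)
8..16  format  (8B, 8-aligned)
16..17  channels  (1B, 1-aligned)
17..24  -- padding (7B)
24..32  layer  (8B, 8-aligned)

7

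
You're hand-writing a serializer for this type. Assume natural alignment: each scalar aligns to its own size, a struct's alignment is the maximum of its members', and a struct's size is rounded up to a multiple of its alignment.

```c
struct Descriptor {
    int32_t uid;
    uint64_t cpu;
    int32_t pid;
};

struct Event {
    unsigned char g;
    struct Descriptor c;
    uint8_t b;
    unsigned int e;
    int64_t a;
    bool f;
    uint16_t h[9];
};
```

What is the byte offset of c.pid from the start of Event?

24

Descriptor: 0..4  uid  (4B, 4-aligned); 4..8  -- padding (4B); 8..16  cpu  (8B, 8-aligned); 16..20  pid  (4B, 4-aligned); 20..24  -- tail padding (4B); sizeof = 24, alignof = 8
0..1  g  (1B, 1-aligned)
1..8  -- padding (7B)
8..32  c  (24B, 8-aligned)
within Descriptor: pid at 16
8 + 16 = 24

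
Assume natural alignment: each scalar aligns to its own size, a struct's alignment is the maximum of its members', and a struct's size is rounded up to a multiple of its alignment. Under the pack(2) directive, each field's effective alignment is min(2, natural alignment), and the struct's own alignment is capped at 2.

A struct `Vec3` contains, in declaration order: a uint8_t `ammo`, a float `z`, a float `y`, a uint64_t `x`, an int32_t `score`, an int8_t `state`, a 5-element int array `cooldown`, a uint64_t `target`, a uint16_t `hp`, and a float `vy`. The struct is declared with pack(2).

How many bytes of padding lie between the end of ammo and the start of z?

@0: ammo [1B, align 1] → 1
+1 pad (align 2)
@2: z [4B, align 2] → 6

1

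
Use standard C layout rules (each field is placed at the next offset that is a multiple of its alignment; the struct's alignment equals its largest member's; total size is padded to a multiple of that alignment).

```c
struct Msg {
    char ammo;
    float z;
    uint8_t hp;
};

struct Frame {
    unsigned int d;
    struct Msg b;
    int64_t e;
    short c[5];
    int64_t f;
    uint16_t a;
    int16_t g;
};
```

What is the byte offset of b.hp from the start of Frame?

12

Msg: ammo at 0 (size 1, align 1) → ends 1; pad 3 to align 4 for z; z at 4 (size 4, align 4) → ends 8; hp at 8 (size 1, align 1) → ends 9; tail pad 3 to reach multiple of 4; total 12 bytes, alignment 4
d at 0 (size 4, align 4) → ends 4
b at 4 (size 12, align 4) → ends 16
within Msg: hp at 8
4 + 8 = 12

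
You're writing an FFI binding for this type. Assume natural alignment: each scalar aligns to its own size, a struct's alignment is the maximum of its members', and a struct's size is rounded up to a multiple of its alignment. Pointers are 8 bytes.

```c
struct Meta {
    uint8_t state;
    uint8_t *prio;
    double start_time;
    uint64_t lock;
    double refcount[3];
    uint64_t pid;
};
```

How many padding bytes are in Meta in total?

@0: state [1B, align 1] → 1
+7 pad (align 8)
@8: prio [8B, align 8] → 16
@16: start_time [8B, align 8] → 24
@24: lock [8B, align 8] → 32
@32: refcount [24B, align 8] → 56
@56: pid [8B, align 8] → 64
size 64, align 8
data bytes 57, size 64 → padding 7

7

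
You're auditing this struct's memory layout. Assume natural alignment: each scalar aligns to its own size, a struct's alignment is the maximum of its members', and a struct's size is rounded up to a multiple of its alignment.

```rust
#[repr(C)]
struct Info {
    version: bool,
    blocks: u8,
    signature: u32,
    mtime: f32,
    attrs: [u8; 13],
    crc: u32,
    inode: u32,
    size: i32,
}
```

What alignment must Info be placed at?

member alignments: version=1, blocks=1, signature=4, mtime=4, attrs=1, crc=4, inode=4, size=4
max = 4

4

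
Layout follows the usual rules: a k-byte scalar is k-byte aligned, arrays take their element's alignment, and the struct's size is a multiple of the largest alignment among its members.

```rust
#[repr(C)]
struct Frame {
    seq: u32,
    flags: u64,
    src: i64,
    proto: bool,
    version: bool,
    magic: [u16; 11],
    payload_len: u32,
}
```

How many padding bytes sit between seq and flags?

0..4  seq  (4B, 4-aligned)
4..8  -- padding (4B)
8..16  flags  (8B, 8-aligned)

4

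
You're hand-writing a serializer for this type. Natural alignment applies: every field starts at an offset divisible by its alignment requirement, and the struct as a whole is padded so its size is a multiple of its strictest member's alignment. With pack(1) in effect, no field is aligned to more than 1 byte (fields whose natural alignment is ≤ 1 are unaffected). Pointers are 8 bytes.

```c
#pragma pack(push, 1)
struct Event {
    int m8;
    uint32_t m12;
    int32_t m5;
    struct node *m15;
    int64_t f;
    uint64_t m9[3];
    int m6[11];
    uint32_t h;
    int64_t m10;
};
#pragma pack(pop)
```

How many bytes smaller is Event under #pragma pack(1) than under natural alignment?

natural layout:
  0..4  m8  (4B, 4-aligned)
  4..8  m12  (4B, 4-aligned)
  8..12  m5  (4B, 4-aligned)
  12..16  -- padding (4B)
  16..24  m15  (8B, 8-aligned)
  24..32  f  (8B, 8-aligned)
  32..56  m9  (24B, 8-aligned)
  56..100  m6  (44B, 4-aligned)
  100..104  h  (4B, 4-aligned)
  104..112  m10  (8B, 8-aligned)
  sizeof = 112, alignof = 8
packed(1) layout:
  0..4  m8  (4B, 1-aligned)
  4..8  m12  (4B, 1-aligned)
  8..12  m5  (4B, 1-aligned)
  12..20  m15  (8B, 1-aligned)
  20..28  f  (8B, 1-aligned)
  28..52  m9  (24B, 1-aligned)
  52..96  m6  (44B, 1-aligned)
  96..100  h  (4B, 1-aligned)
  100..108  m10  (8B, 1-aligned)
  sizeof = 108, alignof = 1
112 − 108 = 4

4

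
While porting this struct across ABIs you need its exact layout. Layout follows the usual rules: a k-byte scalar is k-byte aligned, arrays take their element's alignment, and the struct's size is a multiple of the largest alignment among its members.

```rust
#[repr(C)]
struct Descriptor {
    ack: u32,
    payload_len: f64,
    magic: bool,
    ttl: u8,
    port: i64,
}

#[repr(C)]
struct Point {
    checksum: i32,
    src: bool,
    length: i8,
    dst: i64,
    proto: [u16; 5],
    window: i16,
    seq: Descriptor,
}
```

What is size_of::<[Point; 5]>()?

Descriptor: ack at 0 (size 4, align 4) → ends 4; pad 4 to align 8 for payload_len; payload_len at 8 (size 8, align 8) → ends 16; magic at 16 (size 1, align 1) → ends 17; ttl at 17 (size 1, align 1) → ends 18; pad 6 to align 8 for port; port at 24 (size 8, align 8) → ends 32; total 32 bytes, alignment 8
checksum at 0 (size 4, align 4) → ends 4
src at 4 (size 1, align 1) → ends 5
length at 5 (size 1, align 1) → ends 6
pad 2 to align 8 for dst
dst at 8 (size 8, align 8) → ends 16
proto at 16 (size 10, align 2) → ends 26
window at 26 (size 2, align 2) → ends 28
pad 4 to align 8 for seq
seq at 32 (size 32, align 8) → ends 64
total 64 bytes, alignment 8
array of 5: 5 × 64 = 320

320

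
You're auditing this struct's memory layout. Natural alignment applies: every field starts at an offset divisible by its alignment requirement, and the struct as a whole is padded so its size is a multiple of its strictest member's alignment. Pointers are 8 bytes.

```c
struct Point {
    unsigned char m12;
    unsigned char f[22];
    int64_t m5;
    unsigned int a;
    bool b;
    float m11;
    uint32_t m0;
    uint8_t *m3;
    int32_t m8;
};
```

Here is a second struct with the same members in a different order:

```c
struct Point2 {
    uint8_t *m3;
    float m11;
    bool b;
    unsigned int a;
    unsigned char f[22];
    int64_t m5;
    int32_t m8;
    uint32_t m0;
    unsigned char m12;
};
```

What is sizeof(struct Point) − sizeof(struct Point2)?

-8

@0: m12 [1B, align 1] → 1
@1: f [22B, align 1] → 23
+1 pad (align 8)
@24: m5 [8B, align 8] → 32
@32: a [4B, align 4] → 36
@36: b [1B, align 1] → 37
+3 pad (align 4)
@40: m11 [4B, align 4] → 44
@44: m0 [4B, align 4] → 48
@48: m3 [8B, align 8] → 56
@56: m8 [4B, align 4] → 60
+4 tail pad (align 8)
size 64, align 8
— Point2 —
@0: m3 [8B, align 8] → 8
@8: m11 [4B, align 4] → 12
@12: b [1B, align 1] → 13
+3 pad (align 4)
@16: a [4B, align 4] → 20
@20: f [22B, align 1] → 42
+6 pad (align 8)
@48: m5 [8B, align 8] → 56
@56: m8 [4B, align 4] → 60
@60: m0 [4B, align 4] → 64
@64: m12 [1B, align 1] → 65
+7 tail pad (align 8)
size 72, align 8
64 − 72 = -8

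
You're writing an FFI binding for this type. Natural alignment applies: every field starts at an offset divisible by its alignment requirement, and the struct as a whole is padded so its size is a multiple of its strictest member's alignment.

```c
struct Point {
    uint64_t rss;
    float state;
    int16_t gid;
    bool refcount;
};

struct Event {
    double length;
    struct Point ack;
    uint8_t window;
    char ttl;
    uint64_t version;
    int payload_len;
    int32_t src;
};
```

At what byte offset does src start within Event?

Point: 0..8  rss  (8B, 8-aligned); 8..12  state  (4B, 4-aligned); 12..14  gid  (2B, 2-aligned); 14..15  refcount  (1B, 1-aligned); 15..16  -- tail padding (1B); sizeof = 16, alignof = 8
0..8  length  (8B, 8-aligned)
8..24  ack  (16B, 8-aligned)
24..25  window  (1B, 1-aligned)
25..26  ttl  (1B, 1-aligned)
26..32  -- padding (6B)
32..40  version  (8B, 8-aligned)
40..44  payload_len  (4B, 4-aligned)
44..48  src  (4B, 4-aligned)

44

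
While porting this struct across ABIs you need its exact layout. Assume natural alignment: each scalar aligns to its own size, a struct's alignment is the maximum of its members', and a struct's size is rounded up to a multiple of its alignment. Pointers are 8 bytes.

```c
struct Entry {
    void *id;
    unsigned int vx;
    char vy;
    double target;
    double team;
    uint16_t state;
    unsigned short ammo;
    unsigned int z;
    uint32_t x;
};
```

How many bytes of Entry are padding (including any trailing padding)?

id at 0 (size 8, align 8) → ends 8
vx at 8 (size 4, align 4) → ends 12
vy at 12 (size 1, align 1) → ends 13
pad 3 to align 8 for target
target at 16 (size 8, align 8) → ends 24
team at 24 (size 8, align 8) → ends 32
state at 32 (size 2, align 2) → ends 34
ammo at 34 (size 2, align 2) → ends 36
z at 36 (size 4, align 4) → ends 40
x at 40 (size 4, align 4) → ends 44
tail pad 4 to reach multiple of 8
total 48 bytes, alignment 8
data bytes 41, size 48 → padding 7

7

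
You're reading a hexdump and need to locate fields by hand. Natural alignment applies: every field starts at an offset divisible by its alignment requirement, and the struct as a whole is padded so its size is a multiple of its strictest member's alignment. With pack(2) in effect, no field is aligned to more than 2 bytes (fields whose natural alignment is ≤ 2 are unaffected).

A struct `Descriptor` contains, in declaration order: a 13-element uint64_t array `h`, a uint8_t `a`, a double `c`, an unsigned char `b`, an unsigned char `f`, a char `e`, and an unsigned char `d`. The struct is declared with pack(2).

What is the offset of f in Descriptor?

@0: h [104B, align 2] → 104
@104: a [1B, align 1] → 105
+1 pad (align 2)
@106: c [8B, align 2] → 114
@114: b [1B, align 1] → 115
@115: f [1B, align 1] → 116

115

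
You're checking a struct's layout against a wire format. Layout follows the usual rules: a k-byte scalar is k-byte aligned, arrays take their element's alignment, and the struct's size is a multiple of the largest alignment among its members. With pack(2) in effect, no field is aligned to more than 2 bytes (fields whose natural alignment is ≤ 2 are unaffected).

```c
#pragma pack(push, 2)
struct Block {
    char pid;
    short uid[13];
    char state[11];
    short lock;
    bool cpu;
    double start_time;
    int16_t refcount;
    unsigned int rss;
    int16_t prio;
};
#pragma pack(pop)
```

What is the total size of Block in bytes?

60

0..1  pid  (1B, 1-aligned)
1..2  -- padding (1B)
2..28  uid  (26B, 2-aligned)
28..39  state  (11B, 1-aligned)
39..40  -- padding (1B)
40..42  lock  (2B, 2-aligned)
42..43  cpu  (1B, 1-aligned)
43..44  -- padding (1B)
44..52  start_time  (8B, 2-aligned)
52..54  refcount  (2B, 2-aligned)
54..58  rss  (4B, 2-aligned)
58..60  prio  (2B, 2-aligned)
sizeof = 60, alignof = 2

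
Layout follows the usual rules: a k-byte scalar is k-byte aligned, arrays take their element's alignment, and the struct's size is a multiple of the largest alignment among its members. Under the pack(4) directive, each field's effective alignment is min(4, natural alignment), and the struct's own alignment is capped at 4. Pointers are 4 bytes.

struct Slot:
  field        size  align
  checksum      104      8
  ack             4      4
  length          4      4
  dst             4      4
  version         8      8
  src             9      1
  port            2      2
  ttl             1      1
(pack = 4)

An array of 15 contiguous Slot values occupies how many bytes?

0..104  checksum  (104B, 4-aligned)
104..108  ack  (4B, 4-aligned)
108..112  length  (4B, 4-aligned)
112..116  dst  (4B, 4-aligned)
116..124  version  (8B, 4-aligned)
124..133  src  (9B, 1-aligned)
133..134  -- padding (1B)
134..136  port  (2B, 2-aligned)
136..137  ttl  (1B, 1-aligned)
137..140  -- tail padding (3B)
sizeof = 140, alignof = 4
array of 15: 15 × 140 = 2100

2100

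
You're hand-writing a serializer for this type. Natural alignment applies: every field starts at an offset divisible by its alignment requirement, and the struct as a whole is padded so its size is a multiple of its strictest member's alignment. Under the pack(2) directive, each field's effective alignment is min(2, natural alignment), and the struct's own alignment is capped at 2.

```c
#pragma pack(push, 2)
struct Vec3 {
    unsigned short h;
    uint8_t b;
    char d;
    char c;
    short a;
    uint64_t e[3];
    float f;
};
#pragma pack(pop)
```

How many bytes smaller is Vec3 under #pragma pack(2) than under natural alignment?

4

natural layout:
  h at 0 (size 2, align 2) → ends 2
  b at 2 (size 1, align 1) → ends 3
  d at 3 (size 1, align 1) → ends 4
  c at 4 (size 1, align 1) → ends 5
  pad 1 to align 2 for a
  a at 6 (size 2, align 2) → ends 8
  e at 8 (size 24, align 8) → ends 32
  f at 32 (size 4, align 4) → ends 36
  tail pad 4 to reach multiple of 8
  total 40 bytes, alignment 8
packed(2) layout:
  h at 0 (size 2, align 2) → ends 2
  b at 2 (size 1, align 1) → ends 3
  d at 3 (size 1, align 1) → ends 4
  c at 4 (size 1, align 1) → ends 5
  pad 1 to align 2 for a
  a at 6 (size 2, align 2) → ends 8
  e at 8 (size 24, align 2) → ends 32
  f at 32 (size 4, align 2) → ends 36
  total 36 bytes, alignment 2
40 − 36 = 4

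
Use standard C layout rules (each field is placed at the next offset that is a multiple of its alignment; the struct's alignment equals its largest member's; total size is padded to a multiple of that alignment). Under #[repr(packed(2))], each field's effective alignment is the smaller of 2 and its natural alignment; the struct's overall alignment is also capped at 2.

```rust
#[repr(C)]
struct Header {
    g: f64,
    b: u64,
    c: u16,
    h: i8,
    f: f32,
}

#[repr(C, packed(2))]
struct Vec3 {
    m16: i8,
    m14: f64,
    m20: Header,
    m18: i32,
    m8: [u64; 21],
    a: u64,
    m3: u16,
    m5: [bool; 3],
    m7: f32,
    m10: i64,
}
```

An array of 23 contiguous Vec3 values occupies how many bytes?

5336

Header: @0: g [8B, align 8] → 8; @8: b [8B, align 8] → 16; @16: c [2B, align 2] → 18; @18: h [1B, align 1] → 19; +1 pad (align 4); @20: f [4B, align 4] → 24; size 24, align 8
@0: m16 [1B, align 1] → 1
+1 pad (align 2)
@2: m14 [8B, align 2] → 10
@10: m20 [24B, align 2] → 34
@34: m18 [4B, align 2] → 38
@38: m8 [168B, align 2] → 206
@206: a [8B, align 2] → 214
@214: m3 [2B, align 2] → 216
@216: m5 [3B, align 1] → 219
+1 pad (align 2)
@220: m7 [4B, align 2] → 224
@224: m10 [8B, align 2] → 232
size 232, align 2
array of 23: 23 × 232 = 5336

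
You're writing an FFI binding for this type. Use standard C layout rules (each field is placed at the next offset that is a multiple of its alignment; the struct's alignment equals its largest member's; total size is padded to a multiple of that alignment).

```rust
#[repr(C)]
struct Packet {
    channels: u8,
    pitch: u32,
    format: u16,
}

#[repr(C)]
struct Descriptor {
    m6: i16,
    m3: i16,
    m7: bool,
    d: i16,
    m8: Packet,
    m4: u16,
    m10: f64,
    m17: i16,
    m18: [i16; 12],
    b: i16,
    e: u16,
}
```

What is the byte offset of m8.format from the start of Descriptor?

16

Packet: @0: channels [1B, align 1] → 1; +3 pad (align 4); @4: pitch [4B, align 4] → 8; @8: format [2B, align 2] → 10; +2 tail pad (align 4); size 12, align 4
@0: m6 [2B, align 2] → 2
@2: m3 [2B, align 2] → 4
@4: m7 [1B, align 1] → 5
+1 pad (align 2)
@6: d [2B, align 2] → 8
@8: m8 [12B, align 4] → 20
within Packet: format at 8
8 + 8 = 16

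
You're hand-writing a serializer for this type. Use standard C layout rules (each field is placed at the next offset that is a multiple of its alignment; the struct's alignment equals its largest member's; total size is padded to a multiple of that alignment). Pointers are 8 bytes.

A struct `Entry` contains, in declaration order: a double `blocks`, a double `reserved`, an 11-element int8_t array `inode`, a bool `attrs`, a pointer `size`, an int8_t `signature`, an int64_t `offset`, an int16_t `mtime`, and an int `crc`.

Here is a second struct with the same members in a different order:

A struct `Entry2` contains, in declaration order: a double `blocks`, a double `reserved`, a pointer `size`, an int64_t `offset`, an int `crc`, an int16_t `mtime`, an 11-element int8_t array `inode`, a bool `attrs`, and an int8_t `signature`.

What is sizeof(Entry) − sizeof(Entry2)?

8

0..8  blocks  (8B, 8-aligned)
8..16  reserved  (8B, 8-aligned)
16..27  inode  (11B, 1-aligned)
27..28  attrs  (1B, 1-aligned)
28..32  -- padding (4B)
32..40  size  (8B, 8-aligned)
40..41  signature  (1B, 1-aligned)
41..48  -- padding (7B)
48..56  offset  (8B, 8-aligned)
56..58  mtime  (2B, 2-aligned)
58..60  -- padding (2B)
60..64  crc  (4B, 4-aligned)
sizeof = 64, alignof = 8
— Entry2 —
0..8  blocks  (8B, 8-aligned)
8..16  reserved  (8B, 8-aligned)
16..24  size  (8B, 8-aligned)
24..32  offset  (8B, 8-aligned)
32..36  crc  (4B, 4-aligned)
36..38  mtime  (2B, 2-aligned)
38..49  inode  (11B, 1-aligned)
49..50  attrs  (1B, 1-aligned)
50..51  signature  (1B, 1-aligned)
51..56  -- tail padding (5B)
sizeof = 56, alignof = 8
64 − 56 = 8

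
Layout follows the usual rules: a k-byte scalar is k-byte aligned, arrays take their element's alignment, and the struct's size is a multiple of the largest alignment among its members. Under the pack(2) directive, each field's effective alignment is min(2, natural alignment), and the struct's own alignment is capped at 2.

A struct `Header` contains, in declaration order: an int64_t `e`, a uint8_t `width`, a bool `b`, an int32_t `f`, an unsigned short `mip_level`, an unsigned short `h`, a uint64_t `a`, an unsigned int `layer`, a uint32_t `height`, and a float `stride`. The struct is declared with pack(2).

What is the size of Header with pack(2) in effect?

0..8  e  (8B, 2-aligned)
8..9  width  (1B, 1-aligned)
9..10  b  (1B, 1-aligned)
10..14  f  (4B, 2-aligned)
14..16  mip_level  (2B, 2-aligned)
16..18  h  (2B, 2-aligned)
18..26  a  (8B, 2-aligned)
26..30  layer  (4B, 2-aligned)
30..34  height  (4B, 2-aligned)
34..38  stride  (4B, 2-aligned)
sizeof = 38, alignof = 2

38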